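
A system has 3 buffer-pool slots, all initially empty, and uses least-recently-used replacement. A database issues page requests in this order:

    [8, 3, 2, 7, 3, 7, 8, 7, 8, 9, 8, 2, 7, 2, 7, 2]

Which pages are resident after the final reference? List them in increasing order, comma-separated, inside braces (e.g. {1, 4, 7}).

8: fault, frames {8}
3: fault, frames {8,3}
2: fault, frames {8,3,2}
7: fault, evict 8, frames {3,2,7}
3: hit
7: hit
8: fault, evict 2, frames {3,7,8}
7: hit
8: hit
9: fault, evict 3, frames {7,8,9}
8: hit
2: fault, evict 7, frames {9,8,2}
7: fault, evict 9, frames {8,2,7}
2: hit
7: hit
2: hit

{2, 7, 8}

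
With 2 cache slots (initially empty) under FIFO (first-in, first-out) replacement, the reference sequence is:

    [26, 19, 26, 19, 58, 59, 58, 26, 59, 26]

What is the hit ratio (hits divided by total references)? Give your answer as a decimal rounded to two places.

0.50

26 -> fault, frames [26]
19 -> fault, frames [26, 19]
26 -> hit
19 -> hit
58 -> fault, evict 26, frames [19, 58]
59 -> fault, evict 19, frames [58, 59]
58 -> hit
26 -> fault, evict 58, frames [59, 26]
59 -> hit
26 -> hit
Hits: 5 of 10 references → 5/10 = 0.5000.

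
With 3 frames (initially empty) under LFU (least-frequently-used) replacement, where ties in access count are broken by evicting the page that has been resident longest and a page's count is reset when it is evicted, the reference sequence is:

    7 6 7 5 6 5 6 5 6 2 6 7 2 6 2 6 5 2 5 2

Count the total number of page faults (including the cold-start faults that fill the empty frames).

7: miss, frames {7}
6: miss, frames {7,6}
7: hit
5: miss, frames {7,6,5}
6: hit
5: hit
6: hit
5: hit
6: hit
2: miss, evict 7, frames {6,5,2}
6: hit
7: miss, evict 2, frames {6,5,7}
2: miss, evict 7, frames {6,5,2}
6: hit
2: hit
6: hit
5: hit
2: hit
5: hit
2: hit
Page faults: 6.

6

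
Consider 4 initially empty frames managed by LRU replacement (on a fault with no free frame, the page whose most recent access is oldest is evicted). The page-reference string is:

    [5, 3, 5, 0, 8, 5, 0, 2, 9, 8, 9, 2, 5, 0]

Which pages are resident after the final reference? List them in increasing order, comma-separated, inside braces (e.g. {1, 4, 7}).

{0, 2, 5, 9}

5: miss, frames {5}
3: miss, frames {5,3}
5: hit
0: miss, frames {3,5,0}
8: miss, frames {3,5,0,8}
5: hit
0: hit
2: miss, evict 3, frames {8,5,0,2}
9: miss, evict 8, frames {5,0,2,9}
8: miss, evict 5, frames {0,2,9,8}
9: hit
2: hit
5: miss, evict 0, frames {8,9,2,5}
0: miss, evict 8, frames {9,2,5,0}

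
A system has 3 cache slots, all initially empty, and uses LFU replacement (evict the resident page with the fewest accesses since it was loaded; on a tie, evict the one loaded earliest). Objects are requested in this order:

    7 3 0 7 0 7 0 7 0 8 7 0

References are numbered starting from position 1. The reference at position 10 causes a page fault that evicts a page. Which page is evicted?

pos 1: 7 → miss, frames {7}
pos 2: 3 → miss, frames {7,3}
pos 3: 0 → miss, frames {7,3,0}
pos 4: 7 → hit
pos 5: 0 → hit
pos 6: 7 → hit
pos 7: 0 → hit
pos 8: 7 → hit
pos 9: 0 → hit
pos 10: 8 → miss, evict 3, frames {7,0,8}
At position 10, page 3 is evicted.

3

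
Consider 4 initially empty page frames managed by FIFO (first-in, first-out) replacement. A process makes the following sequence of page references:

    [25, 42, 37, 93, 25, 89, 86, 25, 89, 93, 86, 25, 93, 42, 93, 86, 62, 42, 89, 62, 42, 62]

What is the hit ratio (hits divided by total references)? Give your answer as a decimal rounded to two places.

0.50

25 -> miss, frames {25}
42 -> miss, frames {25,42}
37 -> miss, frames {25,42,37}
93 -> miss, frames {25,42,37,93}
25 -> hit
89 -> miss, evict 25, frames {42,37,93,89}
86 -> miss, evict 42, frames {37,93,89,86}
25 -> miss, evict 37, frames {93,89,86,25}
89 -> hit
93 -> hit
86 -> hit
25 -> hit
93 -> hit
42 -> miss, evict 93, frames {89,86,25,42}
93 -> miss, evict 89, frames {86,25,42,93}
86 -> hit
62 -> miss, evict 86, frames {25,42,93,62}
42 -> hit
89 -> miss, evict 25, frames {42,93,62,89}
62 -> hit
42 -> hit
62 -> hit
Hits: 11 of 22 references → 11/22 = 0.5000.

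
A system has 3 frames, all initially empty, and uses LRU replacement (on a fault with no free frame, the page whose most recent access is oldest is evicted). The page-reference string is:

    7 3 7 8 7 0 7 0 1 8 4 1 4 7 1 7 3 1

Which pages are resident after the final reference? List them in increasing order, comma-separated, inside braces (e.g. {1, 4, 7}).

7: fault, frames [7]
3: fault, frames [7, 3]
7: hit
8: fault, frames [3, 7, 8]
7: hit
0: fault, evict 3, frames [8, 7, 0]
7: hit
0: hit
1: fault, evict 8, frames [7, 0, 1]
8: fault, evict 7, frames [0, 1, 8]
4: fault, evict 0, frames [1, 8, 4]
1: hit
4: hit
7: fault, evict 8, frames [1, 4, 7]
1: hit
7: hit
3: fault, evict 4, frames [1, 7, 3]
1: hit

{1, 3, 7}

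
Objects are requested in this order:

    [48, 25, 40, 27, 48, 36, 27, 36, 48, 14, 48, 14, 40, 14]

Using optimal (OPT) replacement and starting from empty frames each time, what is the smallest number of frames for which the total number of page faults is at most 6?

f=1: 14 faults
f=2: 8 faults
f=3: 7 faults
f=4: 6 faults
f=5: 6 faults
f=6: 6 faults
Smallest f with faults ≤ 6 is 4.

4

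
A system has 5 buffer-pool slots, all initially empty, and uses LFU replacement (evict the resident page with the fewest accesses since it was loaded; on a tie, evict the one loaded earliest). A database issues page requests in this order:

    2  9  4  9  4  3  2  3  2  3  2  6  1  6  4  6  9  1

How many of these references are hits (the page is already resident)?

10

2 -> fault, frames (2)
9 -> fault, frames (2 9)
4 -> fault, frames (2 9 4)
9 -> hit
4 -> hit
3 -> fault, frames (2 9 4 3)
2 -> hit
3 -> hit
2 -> hit
3 -> hit
2 -> hit
6 -> fault, frames (2 9 4 3 6)
1 -> fault, evict 6, frames (2 9 4 3 1)
6 -> fault, evict 1, frames (2 9 4 3 6)
4 -> hit
6 -> hit
9 -> hit
1 -> fault, evict 6, frames (2 9 4 3 1)
Hits: 10.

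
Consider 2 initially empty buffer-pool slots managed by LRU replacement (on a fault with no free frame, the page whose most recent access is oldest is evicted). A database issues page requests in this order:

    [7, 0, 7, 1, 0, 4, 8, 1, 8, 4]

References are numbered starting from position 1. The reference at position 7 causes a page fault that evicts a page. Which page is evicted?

0

pos 1: 7 -> miss, frames {7}
pos 2: 0 -> miss, frames {7,0}
pos 3: 7 -> hit
pos 4: 1 -> miss, evict 0, frames {7,1}
pos 5: 0 -> miss, evict 7, frames {1,0}
pos 6: 4 -> miss, evict 1, frames {0,4}
pos 7: 8 -> miss, evict 0, frames {4,8}
At position 7, page 0 is evicted.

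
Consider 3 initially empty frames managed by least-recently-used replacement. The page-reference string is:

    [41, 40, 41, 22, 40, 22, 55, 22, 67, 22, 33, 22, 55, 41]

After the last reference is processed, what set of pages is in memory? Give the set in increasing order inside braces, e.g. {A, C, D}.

{22, 41, 55}

41: miss, frames (41)
40: miss, frames (41 40)
41: hit
22: miss, frames (40 41 22)
40: hit
22: hit
55: miss, evict 41, frames (40 22 55)
22: hit
67: miss, evict 40, frames (55 22 67)
22: hit
33: miss, evict 55, frames (67 22 33)
22: hit
55: miss, evict 67, frames (33 22 55)
41: miss, evict 33, frames (22 55 41)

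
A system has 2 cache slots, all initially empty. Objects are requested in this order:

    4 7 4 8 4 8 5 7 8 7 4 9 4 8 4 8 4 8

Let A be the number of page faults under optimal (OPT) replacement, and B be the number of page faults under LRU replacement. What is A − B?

-1

Under OPT: F F . F . . F F . . F F . F . . . . → 8 faults.
Under LRU: F F . F . . F F F . F F . F . . . . → 9 faults.
A − B = 8 − 9 = -1.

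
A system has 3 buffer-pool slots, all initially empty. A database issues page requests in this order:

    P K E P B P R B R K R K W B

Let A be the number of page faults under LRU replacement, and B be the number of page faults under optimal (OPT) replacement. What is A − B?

2

Under LRU: F F F . F . F . . F . . F F → 8 faults.
Under OPT: F F F . F . F . . . . . F . → 6 faults.
A − B = 8 − 6 = 2.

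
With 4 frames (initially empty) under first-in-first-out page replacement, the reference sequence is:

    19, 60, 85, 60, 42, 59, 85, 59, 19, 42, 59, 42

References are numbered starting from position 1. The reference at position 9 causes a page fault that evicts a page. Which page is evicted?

pos 1: 19: miss, frames {19}
pos 2: 60: miss, frames {19,60}
pos 3: 85: miss, frames {19,60,85}
pos 4: 60: hit
pos 5: 42: miss, frames {19,60,85,42}
pos 6: 59: miss, evict 19, frames {60,85,42,59}
pos 7: 85: hit
pos 8: 59: hit
pos 9: 19: miss, evict 60, frames {85,42,59,19}
At position 9, page 60 is evicted.

60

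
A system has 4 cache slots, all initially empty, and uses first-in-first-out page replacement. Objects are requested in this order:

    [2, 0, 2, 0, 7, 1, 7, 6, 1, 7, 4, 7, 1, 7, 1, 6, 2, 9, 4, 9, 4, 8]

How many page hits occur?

13

2 → miss, frames {2}
0 → miss, frames {2,0}
2 → hit
0 → hit
7 → miss, frames {2,0,7}
1 → miss, frames {2,0,7,1}
7 → hit
6 → miss, evict 2, frames {0,7,1,6}
1 → hit
7 → hit
4 → miss, evict 0, frames {7,1,6,4}
7 → hit
1 → hit
7 → hit
1 → hit
6 → hit
2 → miss, evict 7, frames {1,6,4,2}
9 → miss, evict 1, frames {6,4,2,9}
4 → hit
9 → hit
4 → hit
8 → miss, evict 6, frames {4,2,9,8}
Hits: 13.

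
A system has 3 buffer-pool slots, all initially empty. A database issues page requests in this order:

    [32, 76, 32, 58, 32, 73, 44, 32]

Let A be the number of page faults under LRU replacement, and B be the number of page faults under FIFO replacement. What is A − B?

-1

Under LRU: F F . F . F F . → 5 faults.
Under FIFO: F F . F . F F F → 6 faults.
A − B = 5 − 6 = -1.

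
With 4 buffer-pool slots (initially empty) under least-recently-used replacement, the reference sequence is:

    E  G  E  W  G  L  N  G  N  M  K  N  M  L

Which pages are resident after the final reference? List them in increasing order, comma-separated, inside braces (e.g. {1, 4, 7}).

{K, L, M, N}

E → fault, frames [E]
G → fault, frames [E, G]
E → hit
W → fault, frames [G, E, W]
G → hit
L → fault, frames [E, W, G, L]
N → fault, evict E, frames [W, G, L, N]
G → hit
N → hit
M → fault, evict W, frames [L, G, N, M]
K → fault, evict L, frames [G, N, M, K]
N → hit
M → hit
L → fault, evict G, frames [K, N, M, L]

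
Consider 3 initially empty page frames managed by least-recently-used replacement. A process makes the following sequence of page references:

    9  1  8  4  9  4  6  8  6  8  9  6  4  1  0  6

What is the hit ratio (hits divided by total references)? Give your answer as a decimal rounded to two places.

0.25

9 -> miss, frames [9]
1 -> miss, frames [9, 1]
8 -> miss, frames [9, 1, 8]
4 -> miss, evict 9, frames [1, 8, 4]
9 -> miss, evict 1, frames [8, 4, 9]
4 -> hit
6 -> miss, evict 8, frames [9, 4, 6]
8 -> miss, evict 9, frames [4, 6, 8]
6 -> hit
8 -> hit
9 -> miss, evict 4, frames [6, 8, 9]
6 -> hit
4 -> miss, evict 8, frames [9, 6, 4]
1 -> miss, evict 9, frames [6, 4, 1]
0 -> miss, evict 6, frames [4, 1, 0]
6 -> miss, evict 4, frames [1, 0, 6]
Hits: 4 of 16 references → 4/16 = 0.2500.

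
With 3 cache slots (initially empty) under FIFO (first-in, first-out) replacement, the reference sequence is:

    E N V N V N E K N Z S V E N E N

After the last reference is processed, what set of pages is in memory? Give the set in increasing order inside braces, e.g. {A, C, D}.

E → fault, frames [E]
N → fault, frames [E, N]
V → fault, frames [E, N, V]
N → hit
V → hit
N → hit
E → hit
K → fault, evict E, frames [N, V, K]
N → hit
Z → fault, evict N, frames [V, K, Z]
S → fault, evict V, frames [K, Z, S]
V → fault, evict K, frames [Z, S, V]
E → fault, evict Z, frames [S, V, E]
N → fault, evict S, frames [V, E, N]
E → hit
N → hit

{E, N, V}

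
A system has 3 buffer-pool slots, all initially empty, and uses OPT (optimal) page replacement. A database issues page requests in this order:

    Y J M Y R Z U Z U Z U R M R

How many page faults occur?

7

Y -> miss, frames (Y)
J -> miss, frames (Y J)
M -> miss, frames (Y J M)
Y -> hit
R -> miss, evict J, frames (Y M R)
Z -> miss, evict Y, frames (M R Z)
U -> miss, evict M, frames (R Z U)
Z -> hit
U -> hit
Z -> hit
U -> hit
R -> hit
M -> miss, evict U, frames (R Z M)
R -> hit
Page faults: 7.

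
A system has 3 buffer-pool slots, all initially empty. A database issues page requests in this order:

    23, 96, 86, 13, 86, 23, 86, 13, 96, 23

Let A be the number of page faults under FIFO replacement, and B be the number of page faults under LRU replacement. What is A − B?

Under FIFO: F F F F . F . . F . → 6 faults.
Under LRU: F F F F . F . . F F → 7 faults.
A − B = 6 − 7 = -1.

-1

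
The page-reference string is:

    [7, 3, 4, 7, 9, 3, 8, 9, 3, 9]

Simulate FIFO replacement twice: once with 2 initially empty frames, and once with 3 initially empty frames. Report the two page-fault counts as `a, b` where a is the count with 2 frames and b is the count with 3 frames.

2 frames: F F F F F F F F F . → 9 faults.
3 frames: F F F . F . F . F . → 6 faults.
6 < 9: adding a frame reduced faults, as is typical.

9, 6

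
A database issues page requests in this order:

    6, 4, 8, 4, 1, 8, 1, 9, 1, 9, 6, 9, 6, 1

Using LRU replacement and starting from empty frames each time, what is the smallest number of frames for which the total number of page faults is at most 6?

f=1: 14 faults
f=2: 8 faults
f=3: 6 faults
f=4: 6 faults
f=5: 5 faults
Smallest f with faults ≤ 6 is 3.

3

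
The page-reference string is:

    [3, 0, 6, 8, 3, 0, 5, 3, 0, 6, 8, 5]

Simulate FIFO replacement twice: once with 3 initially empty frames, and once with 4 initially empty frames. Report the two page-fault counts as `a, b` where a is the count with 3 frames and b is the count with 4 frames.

3 frames: F F F F F F F . . F F . → 9 faults.
4 frames: F F F F . . F F F F F F → 10 faults.
10 > 9: adding a frame increased faults — Belady's anomaly.

9, 10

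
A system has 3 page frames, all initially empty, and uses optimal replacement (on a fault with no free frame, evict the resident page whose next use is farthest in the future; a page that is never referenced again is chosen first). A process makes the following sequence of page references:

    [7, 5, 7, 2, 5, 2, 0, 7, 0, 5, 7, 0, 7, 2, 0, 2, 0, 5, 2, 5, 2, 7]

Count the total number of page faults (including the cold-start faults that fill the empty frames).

6

7 -> miss, frames (7)
5 -> miss, frames (7 5)
7 -> hit
2 -> miss, frames (7 5 2)
5 -> hit
2 -> hit
0 -> miss, evict 2, frames (7 5 0)
7 -> hit
0 -> hit
5 -> hit
7 -> hit
0 -> hit
7 -> hit
2 -> miss, evict 7, frames (5 0 2)
0 -> hit
2 -> hit
0 -> hit
5 -> hit
2 -> hit
5 -> hit
2 -> hit
7 -> miss, evict 2, frames (5 0 7)
Page faults: 6.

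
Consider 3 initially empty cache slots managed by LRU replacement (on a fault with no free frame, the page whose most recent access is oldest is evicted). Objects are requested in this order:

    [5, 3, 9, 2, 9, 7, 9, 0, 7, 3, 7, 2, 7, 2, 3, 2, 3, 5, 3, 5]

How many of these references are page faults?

5 -> miss, frames [5]
3 -> miss, frames [5, 3]
9 -> miss, frames [5, 3, 9]
2 -> miss, evict 5, frames [3, 9, 2]
9 -> hit
7 -> miss, evict 3, frames [2, 9, 7]
9 -> hit
0 -> miss, evict 2, frames [7, 9, 0]
7 -> hit
3 -> miss, evict 9, frames [0, 7, 3]
7 -> hit
2 -> miss, evict 0, frames [3, 7, 2]
7 -> hit
2 -> hit
3 -> hit
2 -> hit
3 -> hit
5 -> miss, evict 7, frames [2, 3, 5]
3 -> hit
5 -> hit
Page faults: 9.

9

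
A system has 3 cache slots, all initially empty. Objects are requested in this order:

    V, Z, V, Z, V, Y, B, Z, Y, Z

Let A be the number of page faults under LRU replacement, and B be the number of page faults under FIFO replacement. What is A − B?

Under LRU: F F . . . F F F . . → 5 faults.
Under FIFO: F F . . . F F . . . → 4 faults.
A − B = 5 − 4 = 1.

1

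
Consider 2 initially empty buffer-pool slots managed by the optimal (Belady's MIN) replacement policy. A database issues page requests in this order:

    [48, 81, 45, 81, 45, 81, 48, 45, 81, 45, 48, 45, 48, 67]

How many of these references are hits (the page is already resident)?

48 -> miss, frames {48}
81 -> miss, frames {48,81}
45 -> miss, evict 48, frames {81,45}
81 -> hit
45 -> hit
81 -> hit
48 -> miss, evict 81, frames {45,48}
45 -> hit
81 -> miss, evict 48, frames {45,81}
45 -> hit
48 -> miss, evict 81, frames {45,48}
45 -> hit
48 -> hit
67 -> miss, evict 48, frames {45,67}
Hits: 7.

7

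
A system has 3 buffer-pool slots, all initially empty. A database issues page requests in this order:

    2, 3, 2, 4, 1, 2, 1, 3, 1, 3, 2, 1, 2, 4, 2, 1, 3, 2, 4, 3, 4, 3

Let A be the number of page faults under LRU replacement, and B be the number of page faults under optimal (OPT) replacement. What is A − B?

Under LRU: F F . F F . . F . . . . . F . . F . F . . . → 8 faults.
Under OPT: F F . F F . . . . . . . . F . . F . . . . . → 6 faults.
A − B = 8 − 6 = 2.

2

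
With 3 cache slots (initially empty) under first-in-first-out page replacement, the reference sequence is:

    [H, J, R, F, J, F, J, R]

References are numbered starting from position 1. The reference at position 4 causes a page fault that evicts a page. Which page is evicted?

pos 1: H: miss, frames (H)
pos 2: J: miss, frames (H J)
pos 3: R: miss, frames (H J R)
pos 4: F: miss, evict H, frames (J R F)
At position 4, page H is evicted.

H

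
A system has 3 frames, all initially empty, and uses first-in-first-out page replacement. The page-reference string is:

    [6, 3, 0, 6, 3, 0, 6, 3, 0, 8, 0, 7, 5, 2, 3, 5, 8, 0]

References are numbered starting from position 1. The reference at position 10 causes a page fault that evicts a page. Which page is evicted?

6

pos 1: 6: miss, frames [6]
pos 2: 3: miss, frames [6, 3]
pos 3: 0: miss, frames [6, 3, 0]
pos 4: 6: hit
pos 5: 3: hit
pos 6: 0: hit
pos 7: 6: hit
pos 8: 3: hit
pos 9: 0: hit
pos 10: 8: miss, evict 6, frames [3, 0, 8]
At position 10, page 6 is evicted.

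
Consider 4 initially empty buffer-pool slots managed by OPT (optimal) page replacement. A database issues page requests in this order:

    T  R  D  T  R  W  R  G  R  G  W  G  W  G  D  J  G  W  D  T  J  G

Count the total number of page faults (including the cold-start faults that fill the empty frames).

T: miss, frames {T}
R: miss, frames {T,R}
D: miss, frames {T,R,D}
T: hit
R: hit
W: miss, frames {T,R,D,W}
R: hit
G: miss, evict T, frames {R,D,W,G}
R: hit
G: hit
W: hit
G: hit
W: hit
G: hit
D: hit
J: miss, evict R, frames {D,W,G,J}
G: hit
W: hit
D: hit
T: miss, evict W, frames {D,G,J,T}
J: hit
G: hit
Page faults: 7.

7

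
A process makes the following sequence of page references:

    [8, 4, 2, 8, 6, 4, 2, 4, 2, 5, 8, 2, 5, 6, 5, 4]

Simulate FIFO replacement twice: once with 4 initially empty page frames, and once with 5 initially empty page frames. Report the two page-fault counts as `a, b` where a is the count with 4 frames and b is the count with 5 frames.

4 frames: F F F . F . . . . F F . . . . F → 7 faults.
5 frames: F F F . F . . . . F . . . . . . → 5 faults.
5 < 7: adding a frame reduced faults, as is typical.

7, 5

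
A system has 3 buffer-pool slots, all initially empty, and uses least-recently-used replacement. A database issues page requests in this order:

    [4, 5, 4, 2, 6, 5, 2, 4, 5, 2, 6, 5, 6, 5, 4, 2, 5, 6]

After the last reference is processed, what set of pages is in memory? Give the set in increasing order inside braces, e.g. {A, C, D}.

4 -> miss, frames {4}
5 -> miss, frames {4,5}
4 -> hit
2 -> miss, frames {5,4,2}
6 -> miss, evict 5, frames {4,2,6}
5 -> miss, evict 4, frames {2,6,5}
2 -> hit
4 -> miss, evict 6, frames {5,2,4}
5 -> hit
2 -> hit
6 -> miss, evict 4, frames {5,2,6}
5 -> hit
6 -> hit
5 -> hit
4 -> miss, evict 2, frames {6,5,4}
2 -> miss, evict 6, frames {5,4,2}
5 -> hit
6 -> miss, evict 4, frames {2,5,6}

{2, 5, 6}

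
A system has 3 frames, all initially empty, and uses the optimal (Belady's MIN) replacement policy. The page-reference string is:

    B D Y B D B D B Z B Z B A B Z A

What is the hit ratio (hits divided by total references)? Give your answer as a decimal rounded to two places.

B: miss, frames [B]
D: miss, frames [B, D]
Y: miss, frames [B, D, Y]
B: hit
D: hit
B: hit
D: hit
B: hit
Z: miss, evict Y, frames [B, D, Z]
B: hit
Z: hit
B: hit
A: miss, evict D, frames [B, Z, A]
B: hit
Z: hit
A: hit
Hits: 11 of 16 references → 11/16 = 0.6875.

0.69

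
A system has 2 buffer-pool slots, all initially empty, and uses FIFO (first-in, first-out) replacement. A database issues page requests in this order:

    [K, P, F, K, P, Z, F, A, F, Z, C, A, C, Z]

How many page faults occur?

K: miss, frames (K)
P: miss, frames (K P)
F: miss, evict K, frames (P F)
K: miss, evict P, frames (F K)
P: miss, evict F, frames (K P)
Z: miss, evict K, frames (P Z)
F: miss, evict P, frames (Z F)
A: miss, evict Z, frames (F A)
F: hit
Z: miss, evict F, frames (A Z)
C: miss, evict A, frames (Z C)
A: miss, evict Z, frames (C A)
C: hit
Z: miss, evict C, frames (A Z)
Page faults: 12.

12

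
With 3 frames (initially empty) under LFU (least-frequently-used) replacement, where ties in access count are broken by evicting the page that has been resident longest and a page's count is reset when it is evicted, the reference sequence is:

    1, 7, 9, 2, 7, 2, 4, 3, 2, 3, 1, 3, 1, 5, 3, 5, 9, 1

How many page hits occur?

1: fault, frames [1]
7: fault, frames [1, 7]
9: fault, frames [1, 7, 9]
2: fault, evict 1, frames [7, 9, 2]
7: hit
2: hit
4: fault, evict 9, frames [7, 2, 4]
3: fault, evict 4, frames [7, 2, 3]
2: hit
3: hit
1: fault, evict 7, frames [2, 3, 1]
3: hit
1: hit
5: fault, evict 1, frames [2, 3, 5]
3: hit
5: hit
9: fault, evict 5, frames [2, 3, 9]
1: fault, evict 9, frames [2, 3, 1]
Hits: 8.

8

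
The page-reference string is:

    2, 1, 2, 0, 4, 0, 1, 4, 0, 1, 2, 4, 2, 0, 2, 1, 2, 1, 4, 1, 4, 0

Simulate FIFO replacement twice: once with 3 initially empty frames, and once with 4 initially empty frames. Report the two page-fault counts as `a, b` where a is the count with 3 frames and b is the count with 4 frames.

7, 4

3 frames: F F . F F . . . . . F . . . . F . . . . . F → 7 faults.
4 frames: F F . F F . . . . . . . . . . . . . . . . . → 4 faults.
4 < 7: adding a frame reduced faults, as is typical.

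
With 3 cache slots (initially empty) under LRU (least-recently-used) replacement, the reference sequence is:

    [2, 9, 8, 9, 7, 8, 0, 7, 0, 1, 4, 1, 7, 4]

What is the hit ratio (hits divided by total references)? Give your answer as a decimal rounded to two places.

2 → miss, frames {2}
9 → miss, frames {2,9}
8 → miss, frames {2,9,8}
9 → hit
7 → miss, evict 2, frames {8,9,7}
8 → hit
0 → miss, evict 9, frames {7,8,0}
7 → hit
0 → hit
1 → miss, evict 8, frames {7,0,1}
4 → miss, evict 7, frames {0,1,4}
1 → hit
7 → miss, evict 0, frames {4,1,7}
4 → hit
Hits: 6 of 14 references → 6/14 = 0.4286.

0.43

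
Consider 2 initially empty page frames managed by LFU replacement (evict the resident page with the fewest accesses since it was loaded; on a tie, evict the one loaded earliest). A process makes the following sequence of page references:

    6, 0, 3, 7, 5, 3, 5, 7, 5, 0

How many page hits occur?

6 → miss, frames [6]
0 → miss, frames [6, 0]
3 → miss, evict 6, frames [0, 3]
7 → miss, evict 0, frames [3, 7]
5 → miss, evict 3, frames [7, 5]
3 → miss, evict 7, frames [5, 3]
5 → hit
7 → miss, evict 3, frames [5, 7]
5 → hit
0 → miss, evict 7, frames [5, 0]
Hits: 2.

2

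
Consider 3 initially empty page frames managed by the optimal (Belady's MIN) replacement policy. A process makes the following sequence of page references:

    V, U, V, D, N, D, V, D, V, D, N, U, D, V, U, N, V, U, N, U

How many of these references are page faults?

6

V → fault, frames [V]
U → fault, frames [V, U]
V → hit
D → fault, frames [V, U, D]
N → fault, evict U, frames [V, D, N]
D → hit
V → hit
D → hit
V → hit
D → hit
N → hit
U → fault, evict N, frames [V, D, U]
D → hit
V → hit
U → hit
N → fault, evict D, frames [V, U, N]
V → hit
U → hit
N → hit
U → hit
Page faults: 6.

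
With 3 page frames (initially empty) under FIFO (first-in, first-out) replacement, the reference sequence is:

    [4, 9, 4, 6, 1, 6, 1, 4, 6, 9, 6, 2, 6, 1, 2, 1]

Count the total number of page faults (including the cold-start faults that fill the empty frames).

9

4 -> fault, frames [4]
9 -> fault, frames [4, 9]
4 -> hit
6 -> fault, frames [4, 9, 6]
1 -> fault, evict 4, frames [9, 6, 1]
6 -> hit
1 -> hit
4 -> fault, evict 9, frames [6, 1, 4]
6 -> hit
9 -> fault, evict 6, frames [1, 4, 9]
6 -> fault, evict 1, frames [4, 9, 6]
2 -> fault, evict 4, frames [9, 6, 2]
6 -> hit
1 -> fault, evict 9, frames [6, 2, 1]
2 -> hit
1 -> hit
Page faults: 9.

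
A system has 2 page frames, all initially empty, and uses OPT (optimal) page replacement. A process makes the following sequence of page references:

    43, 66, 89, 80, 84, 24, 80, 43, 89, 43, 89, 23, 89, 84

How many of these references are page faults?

43 → fault, frames [43]
66 → fault, frames [43, 66]
89 → fault, evict 66, frames [43, 89]
80 → fault, evict 89, frames [43, 80]
84 → fault, evict 43, frames [80, 84]
24 → fault, evict 84, frames [80, 24]
80 → hit
43 → fault, evict 24, frames [80, 43]
89 → fault, evict 80, frames [43, 89]
43 → hit
89 → hit
23 → fault, evict 43, frames [89, 23]
89 → hit
84 → fault, evict 23, frames [89, 84]
Page faults: 10.

10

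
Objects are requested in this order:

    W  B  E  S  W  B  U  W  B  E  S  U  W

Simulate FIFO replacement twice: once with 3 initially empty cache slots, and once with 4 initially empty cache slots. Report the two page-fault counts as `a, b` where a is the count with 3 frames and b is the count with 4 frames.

3 frames: F F F F F F F . . F F . F → 10 faults.
4 frames: F F F F . . F F F F F F F → 11 faults.
11 > 10: adding a frame increased faults — Belady's anomaly.

10, 11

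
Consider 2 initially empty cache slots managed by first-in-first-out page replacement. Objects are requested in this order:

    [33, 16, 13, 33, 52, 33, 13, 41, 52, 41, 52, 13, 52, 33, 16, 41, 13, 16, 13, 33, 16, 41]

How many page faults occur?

16

33 -> miss, frames [33]
16 -> miss, frames [33, 16]
13 -> miss, evict 33, frames [16, 13]
33 -> miss, evict 16, frames [13, 33]
52 -> miss, evict 13, frames [33, 52]
33 -> hit
13 -> miss, evict 33, frames [52, 13]
41 -> miss, evict 52, frames [13, 41]
52 -> miss, evict 13, frames [41, 52]
41 -> hit
52 -> hit
13 -> miss, evict 41, frames [52, 13]
52 -> hit
33 -> miss, evict 52, frames [13, 33]
16 -> miss, evict 13, frames [33, 16]
41 -> miss, evict 33, frames [16, 41]
13 -> miss, evict 16, frames [41, 13]
16 -> miss, evict 41, frames [13, 16]
13 -> hit
33 -> miss, evict 13, frames [16, 33]
16 -> hit
41 -> miss, evict 16, frames [33, 41]
Page faults: 16.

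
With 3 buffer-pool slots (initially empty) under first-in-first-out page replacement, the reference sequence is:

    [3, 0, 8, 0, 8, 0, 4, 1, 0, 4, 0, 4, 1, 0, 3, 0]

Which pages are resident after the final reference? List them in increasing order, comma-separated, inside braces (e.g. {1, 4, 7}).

{0, 1, 3}

3 → fault, frames [3]
0 → fault, frames [3, 0]
8 → fault, frames [3, 0, 8]
0 → hit
8 → hit
0 → hit
4 → fault, evict 3, frames [0, 8, 4]
1 → fault, evict 0, frames [8, 4, 1]
0 → fault, evict 8, frames [4, 1, 0]
4 → hit
0 → hit
4 → hit
1 → hit
0 → hit
3 → fault, evict 4, frames [1, 0, 3]
0 → hit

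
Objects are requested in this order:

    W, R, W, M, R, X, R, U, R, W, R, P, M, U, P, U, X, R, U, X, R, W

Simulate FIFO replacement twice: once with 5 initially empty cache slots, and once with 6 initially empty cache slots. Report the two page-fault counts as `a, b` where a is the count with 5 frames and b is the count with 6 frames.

5 frames: F F . F . F . F . . . F . . . . . . . . . F → 7 faults.
6 frames: F F . F . F . F . . . F . . . . . . . . . . → 6 faults.
6 < 7: adding a frame reduced faults, as is typical.

7, 6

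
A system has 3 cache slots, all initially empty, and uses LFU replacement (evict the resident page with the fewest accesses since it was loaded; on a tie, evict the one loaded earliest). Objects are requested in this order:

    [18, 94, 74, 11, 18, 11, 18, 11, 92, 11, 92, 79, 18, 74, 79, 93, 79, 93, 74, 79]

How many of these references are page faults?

15

18 → miss, frames {18}
94 → miss, frames {18,94}
74 → miss, frames {18,94,74}
11 → miss, evict 18, frames {94,74,11}
18 → miss, evict 94, frames {74,11,18}
11 → hit
18 → hit
11 → hit
92 → miss, evict 74, frames {11,18,92}
11 → hit
92 → hit
79 → miss, evict 18, frames {11,92,79}
18 → miss, evict 79, frames {11,92,18}
74 → miss, evict 18, frames {11,92,74}
79 → miss, evict 74, frames {11,92,79}
93 → miss, evict 79, frames {11,92,93}
79 → miss, evict 93, frames {11,92,79}
93 → miss, evict 79, frames {11,92,93}
74 → miss, evict 93, frames {11,92,74}
79 → miss, evict 74, frames {11,92,79}
Page faults: 15.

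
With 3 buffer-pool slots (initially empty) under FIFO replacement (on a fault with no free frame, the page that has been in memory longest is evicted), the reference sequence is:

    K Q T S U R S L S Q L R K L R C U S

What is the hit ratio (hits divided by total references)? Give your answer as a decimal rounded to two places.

0.17

K: miss, frames (K)
Q: miss, frames (K Q)
T: miss, frames (K Q T)
S: miss, evict K, frames (Q T S)
U: miss, evict Q, frames (T S U)
R: miss, evict T, frames (S U R)
S: hit
L: miss, evict S, frames (U R L)
S: miss, evict U, frames (R L S)
Q: miss, evict R, frames (L S Q)
L: hit
R: miss, evict L, frames (S Q R)
K: miss, evict S, frames (Q R K)
L: miss, evict Q, frames (R K L)
R: hit
C: miss, evict R, frames (K L C)
U: miss, evict K, frames (L C U)
S: miss, evict L, frames (C U S)
Hits: 3 of 18 references → 3/18 = 0.1667.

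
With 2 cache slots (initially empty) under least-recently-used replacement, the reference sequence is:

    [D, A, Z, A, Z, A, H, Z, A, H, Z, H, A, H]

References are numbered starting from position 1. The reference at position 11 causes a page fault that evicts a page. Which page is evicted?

A

pos 1: D → miss, frames (D)
pos 2: A → miss, frames (D A)
pos 3: Z → miss, evict D, frames (A Z)
pos 4: A → hit
pos 5: Z → hit
pos 6: A → hit
pos 7: H → miss, evict Z, frames (A H)
pos 8: Z → miss, evict A, frames (H Z)
pos 9: A → miss, evict H, frames (Z A)
pos 10: H → miss, evict Z, frames (A H)
pos 11: Z → miss, evict A, frames (H Z)
At position 11, page A is evicted.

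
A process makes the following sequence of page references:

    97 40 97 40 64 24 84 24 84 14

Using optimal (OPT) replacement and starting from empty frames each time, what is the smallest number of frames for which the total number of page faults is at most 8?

2

f=1: 10 faults
f=2: 6 faults
f=3: 6 faults
f=4: 6 faults
f=5: 6 faults
f=6: 6 faults
Smallest f with faults ≤ 8 is 2.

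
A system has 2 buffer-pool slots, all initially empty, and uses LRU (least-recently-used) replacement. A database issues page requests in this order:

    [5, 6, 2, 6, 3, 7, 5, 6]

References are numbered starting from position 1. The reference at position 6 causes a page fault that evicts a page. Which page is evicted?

6

pos 1: 5 → fault, frames [5]
pos 2: 6 → fault, frames [5, 6]
pos 3: 2 → fault, evict 5, frames [6, 2]
pos 4: 6 → hit
pos 5: 3 → fault, evict 2, frames [6, 3]
pos 6: 7 → fault, evict 6, frames [3, 7]
At position 6, page 6 is evicted.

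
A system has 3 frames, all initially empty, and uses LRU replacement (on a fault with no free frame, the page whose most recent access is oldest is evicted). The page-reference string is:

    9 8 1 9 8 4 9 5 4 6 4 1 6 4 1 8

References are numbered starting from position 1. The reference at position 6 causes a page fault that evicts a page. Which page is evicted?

1

pos 1: 9 -> miss, frames {9}
pos 2: 8 -> miss, frames {9,8}
pos 3: 1 -> miss, frames {9,8,1}
pos 4: 9 -> hit
pos 5: 8 -> hit
pos 6: 4 -> miss, evict 1, frames {9,8,4}
At position 6, page 1 is evicted.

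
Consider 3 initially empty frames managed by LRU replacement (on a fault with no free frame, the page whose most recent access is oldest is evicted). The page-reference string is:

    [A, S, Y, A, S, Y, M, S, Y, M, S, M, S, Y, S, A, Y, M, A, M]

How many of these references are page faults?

6

A: miss, frames [A]
S: miss, frames [A, S]
Y: miss, frames [A, S, Y]
A: hit
S: hit
Y: hit
M: miss, evict A, frames [S, Y, M]
S: hit
Y: hit
M: hit
S: hit
M: hit
S: hit
Y: hit
S: hit
A: miss, evict M, frames [Y, S, A]
Y: hit
M: miss, evict S, frames [A, Y, M]
A: hit
M: hit
Page faults: 6.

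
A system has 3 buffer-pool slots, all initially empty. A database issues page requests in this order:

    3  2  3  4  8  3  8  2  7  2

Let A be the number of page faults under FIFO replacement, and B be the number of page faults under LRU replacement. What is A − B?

1

Under FIFO: F F . F F F . F F . → 7 faults.
Under LRU: F F . F F . . F F . → 6 faults.
A − B = 7 − 6 = 1.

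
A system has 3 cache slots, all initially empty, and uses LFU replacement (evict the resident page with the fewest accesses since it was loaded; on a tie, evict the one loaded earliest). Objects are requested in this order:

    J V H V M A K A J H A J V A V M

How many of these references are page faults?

J: miss, frames (J)
V: miss, frames (J V)
H: miss, frames (J V H)
V: hit
M: miss, evict J, frames (V H M)
A: miss, evict H, frames (V M A)
K: miss, evict M, frames (V A K)
A: hit
J: miss, evict K, frames (V A J)
H: miss, evict J, frames (V A H)
A: hit
J: miss, evict H, frames (V A J)
V: hit
A: hit
V: hit
M: miss, evict J, frames (V A M)
Page faults: 10.

10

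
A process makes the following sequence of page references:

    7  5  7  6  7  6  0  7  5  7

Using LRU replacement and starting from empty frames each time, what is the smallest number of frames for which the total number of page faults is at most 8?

f=1: 10 faults
f=2: 6 faults
f=3: 5 faults
f=4: 4 faults
Smallest f with faults ≤ 8 is 2.

2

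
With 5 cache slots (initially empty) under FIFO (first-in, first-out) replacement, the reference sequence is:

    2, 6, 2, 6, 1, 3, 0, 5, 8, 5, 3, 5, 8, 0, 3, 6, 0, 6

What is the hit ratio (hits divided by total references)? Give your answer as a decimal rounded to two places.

0.56

2: miss, frames (2)
6: miss, frames (2 6)
2: hit
6: hit
1: miss, frames (2 6 1)
3: miss, frames (2 6 1 3)
0: miss, frames (2 6 1 3 0)
5: miss, evict 2, frames (6 1 3 0 5)
8: miss, evict 6, frames (1 3 0 5 8)
5: hit
3: hit
5: hit
8: hit
0: hit
3: hit
6: miss, evict 1, frames (3 0 5 8 6)
0: hit
6: hit
Hits: 10 of 18 references → 10/18 = 0.5556.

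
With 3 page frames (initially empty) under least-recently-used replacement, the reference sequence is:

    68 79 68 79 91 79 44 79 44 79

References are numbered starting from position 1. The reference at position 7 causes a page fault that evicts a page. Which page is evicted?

pos 1: 68 → miss, frames (68)
pos 2: 79 → miss, frames (68 79)
pos 3: 68 → hit
pos 4: 79 → hit
pos 5: 91 → miss, frames (68 79 91)
pos 6: 79 → hit
pos 7: 44 → miss, evict 68, frames (91 79 44)
At position 7, page 68 is evicted.

68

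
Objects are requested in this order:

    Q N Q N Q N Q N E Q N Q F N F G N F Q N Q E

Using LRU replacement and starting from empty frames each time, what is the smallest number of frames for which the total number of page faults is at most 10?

3

f=1: 22 faults
f=2: 13 faults
f=3: 7 faults
f=4: 6 faults
f=5: 5 faults
Smallest f with faults ≤ 10 is 3.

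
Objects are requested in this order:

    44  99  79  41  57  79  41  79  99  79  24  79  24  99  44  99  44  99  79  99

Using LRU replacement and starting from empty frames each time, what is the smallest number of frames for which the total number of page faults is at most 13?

f=1: 20 faults
f=2: 12 faults
f=3: 9 faults
f=4: 7 faults
f=5: 7 faults
f=6: 6 faults
Smallest f with faults ≤ 13 is 2.

2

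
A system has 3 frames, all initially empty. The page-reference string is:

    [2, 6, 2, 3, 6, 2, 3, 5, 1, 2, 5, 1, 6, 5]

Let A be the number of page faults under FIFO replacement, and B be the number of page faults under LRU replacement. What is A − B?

Under FIFO: F F . F . . . F F F . . F F → 8 faults.
Under LRU: F F . F . . . F F F . . F . → 7 faults.
A − B = 8 − 7 = 1.

1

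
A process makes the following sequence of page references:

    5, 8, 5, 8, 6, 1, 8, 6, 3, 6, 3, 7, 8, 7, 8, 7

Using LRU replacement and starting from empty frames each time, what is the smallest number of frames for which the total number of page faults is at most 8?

3

f=1: 16 faults
f=2: 9 faults
f=3: 7 faults
f=4: 6 faults
f=5: 6 faults
f=6: 6 faults
Smallest f with faults ≤ 8 is 3.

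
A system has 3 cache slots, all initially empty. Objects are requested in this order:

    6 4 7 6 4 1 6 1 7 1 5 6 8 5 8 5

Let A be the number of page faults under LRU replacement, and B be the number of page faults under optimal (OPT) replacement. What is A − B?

2

Under LRU: F F F . . F . . F . F F F . . . → 8 faults.
Under OPT: F F F . . F . . . . F . F . . . → 6 faults.
A − B = 8 − 6 = 2.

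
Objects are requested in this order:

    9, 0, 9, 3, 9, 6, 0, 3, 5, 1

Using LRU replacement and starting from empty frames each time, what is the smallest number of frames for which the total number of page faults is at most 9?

f=1: 10 faults
f=2: 8 faults
f=3: 8 faults
f=4: 6 faults
f=5: 6 faults
f=6: 6 faults
Smallest f with faults ≤ 9 is 2.

2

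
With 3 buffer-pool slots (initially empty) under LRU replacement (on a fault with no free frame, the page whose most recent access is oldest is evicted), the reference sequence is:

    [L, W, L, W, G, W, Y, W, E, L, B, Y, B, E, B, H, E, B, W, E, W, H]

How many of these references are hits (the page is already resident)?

10

L → miss, frames [L]
W → miss, frames [L, W]
L → hit
W → hit
G → miss, frames [L, W, G]
W → hit
Y → miss, evict L, frames [G, W, Y]
W → hit
E → miss, evict G, frames [Y, W, E]
L → miss, evict Y, frames [W, E, L]
B → miss, evict W, frames [E, L, B]
Y → miss, evict E, frames [L, B, Y]
B → hit
E → miss, evict L, frames [Y, B, E]
B → hit
H → miss, evict Y, frames [E, B, H]
E → hit
B → hit
W → miss, evict H, frames [E, B, W]
E → hit
W → hit
H → miss, evict B, frames [E, W, H]
Hits: 10.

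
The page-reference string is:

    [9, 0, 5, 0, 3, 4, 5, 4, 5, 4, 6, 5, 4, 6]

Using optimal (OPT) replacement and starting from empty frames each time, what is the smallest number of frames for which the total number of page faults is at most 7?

2

f=1: 14 faults
f=2: 7 faults
f=3: 6 faults
f=4: 6 faults
f=5: 6 faults
f=6: 6 faults
Smallest f with faults ≤ 7 is 2.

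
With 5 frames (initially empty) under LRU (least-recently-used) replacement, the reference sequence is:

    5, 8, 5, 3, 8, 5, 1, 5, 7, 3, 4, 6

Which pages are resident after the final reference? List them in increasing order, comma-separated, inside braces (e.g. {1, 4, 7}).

5: fault, frames {5}
8: fault, frames {5,8}
5: hit
3: fault, frames {8,5,3}
8: hit
5: hit
1: fault, frames {3,8,5,1}
5: hit
7: fault, frames {3,8,1,5,7}
3: hit
4: fault, evict 8, frames {1,5,7,3,4}
6: fault, evict 1, frames {5,7,3,4,6}

{3, 4, 5, 6, 7}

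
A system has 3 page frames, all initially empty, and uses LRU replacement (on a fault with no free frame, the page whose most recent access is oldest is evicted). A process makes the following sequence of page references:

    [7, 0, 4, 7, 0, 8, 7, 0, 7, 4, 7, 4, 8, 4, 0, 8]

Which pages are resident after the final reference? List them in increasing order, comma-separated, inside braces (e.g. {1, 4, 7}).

{0, 4, 8}

7 -> miss, frames (7)
0 -> miss, frames (7 0)
4 -> miss, frames (7 0 4)
7 -> hit
0 -> hit
8 -> miss, evict 4, frames (7 0 8)
7 -> hit
0 -> hit
7 -> hit
4 -> miss, evict 8, frames (0 7 4)
7 -> hit
4 -> hit
8 -> miss, evict 0, frames (7 4 8)
4 -> hit
0 -> miss, evict 7, frames (8 4 0)
8 -> hit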